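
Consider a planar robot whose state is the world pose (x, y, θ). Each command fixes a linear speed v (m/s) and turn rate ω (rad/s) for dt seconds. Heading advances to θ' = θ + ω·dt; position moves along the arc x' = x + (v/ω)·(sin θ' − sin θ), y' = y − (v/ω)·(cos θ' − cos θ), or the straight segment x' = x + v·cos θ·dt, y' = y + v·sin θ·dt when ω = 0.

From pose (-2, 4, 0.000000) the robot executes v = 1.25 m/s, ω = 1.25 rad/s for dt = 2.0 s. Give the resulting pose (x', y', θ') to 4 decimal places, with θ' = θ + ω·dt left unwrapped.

(-1.4015, 5.8011, 2.5000)

θ' = 0.0000 + 1.25·2.0 = 2.5000
R = v/ω = 1.25/1.25 = 1.0000
x' = -2 + 1.0000·(sin 2.5000 − sin 0.0000) = -1.4015
y' = 4 − 1.0000·(cos 2.5000 − cos 0.0000) = 5.8011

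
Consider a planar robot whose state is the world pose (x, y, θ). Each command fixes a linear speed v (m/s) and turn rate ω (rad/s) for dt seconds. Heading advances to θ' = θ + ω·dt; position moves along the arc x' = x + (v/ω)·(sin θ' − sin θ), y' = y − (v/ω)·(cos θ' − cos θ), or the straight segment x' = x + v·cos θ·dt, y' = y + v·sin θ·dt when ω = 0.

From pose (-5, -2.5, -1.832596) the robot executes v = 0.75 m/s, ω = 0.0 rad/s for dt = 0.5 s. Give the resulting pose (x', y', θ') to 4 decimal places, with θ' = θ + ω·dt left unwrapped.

(-5.0971, -2.8622, -1.8326)

θ' = -1.8326 + 0.0·0.5 = -1.8326
ω = 0 → straight: x' = -5 + 0.75·cos(-1.8326)·0.5 = -5.0971
y' = -2.5 + 0.75·sin(-1.8326)·0.5 = -2.8622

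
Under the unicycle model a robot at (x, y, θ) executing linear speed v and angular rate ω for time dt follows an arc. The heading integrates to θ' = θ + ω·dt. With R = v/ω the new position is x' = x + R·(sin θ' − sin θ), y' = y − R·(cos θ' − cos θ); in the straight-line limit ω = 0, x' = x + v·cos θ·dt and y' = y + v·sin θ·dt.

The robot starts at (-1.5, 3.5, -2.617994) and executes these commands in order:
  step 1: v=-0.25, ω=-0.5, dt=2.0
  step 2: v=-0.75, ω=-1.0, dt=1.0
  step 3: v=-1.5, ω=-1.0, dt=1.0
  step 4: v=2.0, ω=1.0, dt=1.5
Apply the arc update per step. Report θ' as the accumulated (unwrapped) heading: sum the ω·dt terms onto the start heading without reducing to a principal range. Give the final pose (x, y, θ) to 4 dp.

step 1: θ'=-3.6180 (R=0.5000) → pose (-1.0207, 3.5113, -3.6180)
step 2: θ'=-4.6180 (R=0.7500) → pose (-0.6180, 2.9155, -4.6180)
step 3: θ'=-5.6180 (R=1.5000) → pose (-1.1855, 1.5939, -5.6180)
step 4: θ'=-4.1180 (R=2.0000) → pose (-0.7629, 4.2875, -4.1180)

(-0.7629, 4.2875, -4.1180)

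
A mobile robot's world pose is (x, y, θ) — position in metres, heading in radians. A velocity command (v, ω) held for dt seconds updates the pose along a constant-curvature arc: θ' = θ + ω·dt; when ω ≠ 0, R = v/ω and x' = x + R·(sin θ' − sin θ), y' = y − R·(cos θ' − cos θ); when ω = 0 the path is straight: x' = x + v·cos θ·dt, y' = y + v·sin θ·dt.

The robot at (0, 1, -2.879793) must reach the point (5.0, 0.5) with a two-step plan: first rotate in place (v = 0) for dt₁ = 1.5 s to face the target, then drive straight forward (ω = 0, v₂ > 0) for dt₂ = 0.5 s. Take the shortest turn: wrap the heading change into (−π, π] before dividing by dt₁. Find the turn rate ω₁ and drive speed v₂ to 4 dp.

heading to target = atan2(0.5−1, 5−0) = -0.0997
Δθ = wrap(-0.0997 − -2.8798) = 2.7801; ω₁ = Δθ/dt₁ = 1.8534
distance = √((5−0)² + (0.5−1)²) = 5.0249; v₂ = distance/dt₂ = 10.0499

ω₁ = 1.8534, v₂ = 10.0499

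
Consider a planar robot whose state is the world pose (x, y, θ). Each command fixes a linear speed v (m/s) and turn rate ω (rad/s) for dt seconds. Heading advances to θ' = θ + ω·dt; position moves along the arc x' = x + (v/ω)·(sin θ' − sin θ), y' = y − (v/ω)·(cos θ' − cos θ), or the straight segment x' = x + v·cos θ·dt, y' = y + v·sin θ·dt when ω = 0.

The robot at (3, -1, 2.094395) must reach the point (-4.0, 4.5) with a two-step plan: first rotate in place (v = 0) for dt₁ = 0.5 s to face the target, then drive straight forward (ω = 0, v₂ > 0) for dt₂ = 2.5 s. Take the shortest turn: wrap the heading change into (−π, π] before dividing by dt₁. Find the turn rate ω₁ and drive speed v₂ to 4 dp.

heading to target = atan2(4.5−-1, -4−3) = 2.4756
Δθ = wrap(2.4756 − 2.0944) = 0.3812; ω₁ = Δθ/dt₁ = 0.7625
distance = √((-4−3)² + (4.5−-1)²) = 8.9022; v₂ = distance/dt₂ = 3.5609

ω₁ = 0.7625, v₂ = 3.5609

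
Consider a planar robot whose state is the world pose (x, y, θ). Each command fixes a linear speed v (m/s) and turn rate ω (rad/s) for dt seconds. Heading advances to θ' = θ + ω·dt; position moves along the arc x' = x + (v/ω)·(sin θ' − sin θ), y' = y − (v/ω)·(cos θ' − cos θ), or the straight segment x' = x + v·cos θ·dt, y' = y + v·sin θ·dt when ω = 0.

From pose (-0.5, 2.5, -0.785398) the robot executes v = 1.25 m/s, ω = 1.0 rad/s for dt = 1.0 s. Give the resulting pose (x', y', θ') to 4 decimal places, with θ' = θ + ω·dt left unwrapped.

(0.6501, 2.1626, 0.2146)

θ' = -0.7854 + 1.0·1.0 = 0.2146
R = v/ω = 1.25/1.0 = 1.2500
x' = -0.5 + 1.2500·(sin 0.2146 − sin -0.7854) = 0.6501
y' = 2.5 − 1.2500·(cos 0.2146 − cos -0.7854) = 2.1626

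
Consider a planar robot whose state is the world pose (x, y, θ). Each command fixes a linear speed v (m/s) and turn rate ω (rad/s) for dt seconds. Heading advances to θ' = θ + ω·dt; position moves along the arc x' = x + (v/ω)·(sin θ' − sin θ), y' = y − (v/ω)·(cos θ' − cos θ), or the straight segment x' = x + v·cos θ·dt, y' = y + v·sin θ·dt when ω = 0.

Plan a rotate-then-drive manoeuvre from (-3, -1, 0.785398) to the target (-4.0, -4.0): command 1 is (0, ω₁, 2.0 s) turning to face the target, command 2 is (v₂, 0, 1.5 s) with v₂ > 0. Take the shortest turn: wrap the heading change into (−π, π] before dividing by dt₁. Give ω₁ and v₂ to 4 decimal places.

ω₁ = -1.3390, v₂ = 2.1082

heading to target = atan2(-4−-1, -4−-3) = -1.8925
Δθ = wrap(-1.8925 − 0.7854) = -2.6779; ω₁ = Δθ/dt₁ = -1.3390
distance = √((-4−-3)² + (-4−-1)²) = 3.1623; v₂ = distance/dt₂ = 2.1082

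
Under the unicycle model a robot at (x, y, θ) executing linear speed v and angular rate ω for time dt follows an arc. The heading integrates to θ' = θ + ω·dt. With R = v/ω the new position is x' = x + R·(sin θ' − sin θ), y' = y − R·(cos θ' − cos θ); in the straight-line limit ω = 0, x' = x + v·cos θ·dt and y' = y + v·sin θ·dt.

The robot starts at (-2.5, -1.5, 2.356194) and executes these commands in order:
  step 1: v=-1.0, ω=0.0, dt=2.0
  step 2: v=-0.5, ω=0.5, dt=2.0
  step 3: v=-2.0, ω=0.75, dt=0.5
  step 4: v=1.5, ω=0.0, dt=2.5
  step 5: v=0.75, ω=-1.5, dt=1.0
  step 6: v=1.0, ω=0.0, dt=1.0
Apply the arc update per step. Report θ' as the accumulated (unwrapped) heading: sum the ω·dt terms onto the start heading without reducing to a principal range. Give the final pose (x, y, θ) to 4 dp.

step 1: θ'=2.3562 (straight) → pose (-1.0858, -2.9142, 2.3562)
step 2: θ'=3.3562 (R=-1.0000) → pose (-0.1657, -3.1842, 3.3562)
step 3: θ'=3.7312 (R=-2.6667) → pose (0.7491, -2.7951, 3.7312)
step 4: θ'=3.7312 (straight) → pose (-2.3677, -4.8802, 3.7312)
step 5: θ'=2.2312 (R=-0.5000) → pose (-3.0406, -4.7714, 2.2312)
step 6: θ'=2.2312 (straight) → pose (-3.6540, -3.9816, 2.2312)

(-3.6540, -3.9816, 2.2312)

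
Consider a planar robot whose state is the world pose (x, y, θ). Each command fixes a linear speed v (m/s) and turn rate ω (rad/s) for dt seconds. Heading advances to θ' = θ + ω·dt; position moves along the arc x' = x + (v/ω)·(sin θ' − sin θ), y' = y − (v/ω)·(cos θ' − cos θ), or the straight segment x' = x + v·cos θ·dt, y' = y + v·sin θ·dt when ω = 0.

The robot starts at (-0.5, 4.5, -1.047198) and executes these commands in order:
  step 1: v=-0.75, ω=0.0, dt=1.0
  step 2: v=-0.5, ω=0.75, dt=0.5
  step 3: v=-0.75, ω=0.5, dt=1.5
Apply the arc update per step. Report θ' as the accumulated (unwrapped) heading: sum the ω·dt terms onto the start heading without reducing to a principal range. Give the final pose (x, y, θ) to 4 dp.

step 1: θ'=-1.0472 (straight) → pose (-0.8750, 5.1495, -1.0472)
step 2: θ'=-0.6722 (R=-0.6667) → pose (-1.0372, 5.3378, -0.6722)
step 3: θ'=0.0778 (R=-1.5000) → pose (-2.0879, 5.6596, 0.0778)

(-2.0879, 5.6596, 0.0778)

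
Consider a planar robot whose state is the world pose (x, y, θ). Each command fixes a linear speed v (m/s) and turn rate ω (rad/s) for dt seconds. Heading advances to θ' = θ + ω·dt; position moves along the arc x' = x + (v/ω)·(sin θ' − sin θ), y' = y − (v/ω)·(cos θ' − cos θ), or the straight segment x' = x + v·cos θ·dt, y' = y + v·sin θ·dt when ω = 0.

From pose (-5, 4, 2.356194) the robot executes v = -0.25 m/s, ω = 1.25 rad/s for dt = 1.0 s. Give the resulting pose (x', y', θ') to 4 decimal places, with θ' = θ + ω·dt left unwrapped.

(-4.7690, 3.9626, 3.6062)

θ' = 2.3562 + 1.25·1.0 = 3.6062
R = v/ω = -0.25/1.25 = -0.2000
x' = -5 + -0.2000·(sin 3.6062 − sin 2.3562) = -4.7690
y' = 4 − -0.2000·(cos 3.6062 − cos 2.3562) = 3.9626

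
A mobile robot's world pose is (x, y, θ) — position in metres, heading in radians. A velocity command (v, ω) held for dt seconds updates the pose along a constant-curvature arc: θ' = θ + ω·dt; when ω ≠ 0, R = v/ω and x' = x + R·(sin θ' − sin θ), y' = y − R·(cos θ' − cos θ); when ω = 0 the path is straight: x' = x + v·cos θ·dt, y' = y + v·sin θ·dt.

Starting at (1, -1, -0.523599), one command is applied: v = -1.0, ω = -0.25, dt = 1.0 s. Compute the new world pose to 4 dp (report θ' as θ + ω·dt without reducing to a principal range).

(0.2051, -0.3975, -0.7736)

θ' = -0.5236 + -0.25·1.0 = -0.7736
R = v/ω = -1.0/-0.25 = 4.0000
x' = 1 + 4.0000·(sin -0.7736 − sin -0.5236) = 0.2051
y' = -1 − 4.0000·(cos -0.7736 − cos -0.5236) = -0.3975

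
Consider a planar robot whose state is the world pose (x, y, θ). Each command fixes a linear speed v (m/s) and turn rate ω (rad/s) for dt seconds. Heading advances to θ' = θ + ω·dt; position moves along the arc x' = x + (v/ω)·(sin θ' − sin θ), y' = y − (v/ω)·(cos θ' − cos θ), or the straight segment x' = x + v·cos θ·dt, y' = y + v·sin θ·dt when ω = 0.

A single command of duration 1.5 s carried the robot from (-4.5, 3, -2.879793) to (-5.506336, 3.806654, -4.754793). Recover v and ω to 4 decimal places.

Δθ = -4.754793 − -2.879793 = -1.875000
ω = Δθ/dt = -1.875000/1.5 = -1.2500
R = Δx/(sin θ' − sin θ) = -0.8000
v = R·ω = -0.8000·-1.2500 = 1.0000

v = 1.0000, ω = -1.2500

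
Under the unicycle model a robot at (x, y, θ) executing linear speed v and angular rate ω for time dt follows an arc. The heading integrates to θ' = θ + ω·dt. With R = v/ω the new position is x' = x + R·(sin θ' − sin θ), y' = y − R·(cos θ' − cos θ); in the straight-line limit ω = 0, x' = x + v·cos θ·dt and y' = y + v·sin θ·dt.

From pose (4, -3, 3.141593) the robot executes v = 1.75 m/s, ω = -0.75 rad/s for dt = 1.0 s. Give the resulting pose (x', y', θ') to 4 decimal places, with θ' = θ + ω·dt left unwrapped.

θ' = 3.1416 + -0.75·1.0 = 2.3916
R = v/ω = 1.75/-0.75 = -2.3333
x' = 4 + -2.3333·(sin 2.3916 − sin 3.1416) = 2.4095
y' = -3 − -2.3333·(cos 2.3916 − cos 3.1416) = -2.3739

(2.4095, -2.3739, 2.3916)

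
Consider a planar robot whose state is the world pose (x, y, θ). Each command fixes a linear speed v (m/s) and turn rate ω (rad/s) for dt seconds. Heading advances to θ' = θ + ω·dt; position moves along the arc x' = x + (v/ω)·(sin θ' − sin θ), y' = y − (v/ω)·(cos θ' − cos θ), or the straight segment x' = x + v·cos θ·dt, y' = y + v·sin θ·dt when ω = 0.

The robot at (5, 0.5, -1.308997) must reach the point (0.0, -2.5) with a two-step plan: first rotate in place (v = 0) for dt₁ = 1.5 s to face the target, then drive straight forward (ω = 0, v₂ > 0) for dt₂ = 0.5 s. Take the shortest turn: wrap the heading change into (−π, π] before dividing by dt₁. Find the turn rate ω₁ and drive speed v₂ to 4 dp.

heading to target = atan2(-2.5−0.5, 0−5) = -2.6012
Δθ = wrap(-2.6012 − -1.3090) = -1.2922; ω₁ = Δθ/dt₁ = -0.8615
distance = √((0−5)² + (-2.5−0.5)²) = 5.8310; v₂ = distance/dt₂ = 11.6619

ω₁ = -0.8615, v₂ = 11.6619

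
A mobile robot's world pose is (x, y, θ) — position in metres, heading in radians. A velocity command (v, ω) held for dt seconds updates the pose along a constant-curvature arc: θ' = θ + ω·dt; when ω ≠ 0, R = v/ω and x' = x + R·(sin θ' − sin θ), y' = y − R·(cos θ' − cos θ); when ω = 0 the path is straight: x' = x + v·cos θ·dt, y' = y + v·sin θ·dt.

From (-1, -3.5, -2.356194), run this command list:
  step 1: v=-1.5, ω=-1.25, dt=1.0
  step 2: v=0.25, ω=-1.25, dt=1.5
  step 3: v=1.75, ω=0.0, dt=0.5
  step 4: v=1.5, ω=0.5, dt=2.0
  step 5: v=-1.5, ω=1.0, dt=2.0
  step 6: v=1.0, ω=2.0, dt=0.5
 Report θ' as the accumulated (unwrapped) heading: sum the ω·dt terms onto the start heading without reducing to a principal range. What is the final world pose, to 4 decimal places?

(3.8934, -0.8362, -1.4812)

step 1: θ'=-3.6062 (R=1.2000) → pose (0.3862, -3.2757, -3.6062)
step 2: θ'=-5.4812 (R=-0.2000) → pose (0.3321, -2.9579, -5.4812)
step 3: θ'=-5.4812 (straight) → pose (0.9404, -2.3290, -5.4812)
step 4: θ'=-4.4812 (R=3.0000) → pose (1.7044, 0.4443, -4.4812)
step 5: θ'=-2.4812 (R=-1.5000) → pose (4.0846, -0.3966, -2.4812)
step 6: θ'=-1.4812 (R=0.5000) → pose (3.8934, -0.8362, -1.4812)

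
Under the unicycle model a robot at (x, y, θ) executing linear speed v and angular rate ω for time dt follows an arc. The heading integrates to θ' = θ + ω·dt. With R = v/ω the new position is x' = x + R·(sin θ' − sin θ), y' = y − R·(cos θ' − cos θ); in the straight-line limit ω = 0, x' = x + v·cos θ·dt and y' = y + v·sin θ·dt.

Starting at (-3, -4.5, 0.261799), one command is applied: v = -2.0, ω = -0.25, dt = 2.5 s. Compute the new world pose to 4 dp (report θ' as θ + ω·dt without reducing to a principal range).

θ' = 0.2618 + -0.25·2.5 = -0.3632
R = v/ω = -2.0/-0.25 = 8.0000
x' = -3 + 8.0000·(sin -0.3632 − sin 0.2618) = -7.9127
y' = -4.5 − 8.0000·(cos -0.3632 − cos 0.2618) = -4.2507

(-7.9127, -4.2507, -0.3632)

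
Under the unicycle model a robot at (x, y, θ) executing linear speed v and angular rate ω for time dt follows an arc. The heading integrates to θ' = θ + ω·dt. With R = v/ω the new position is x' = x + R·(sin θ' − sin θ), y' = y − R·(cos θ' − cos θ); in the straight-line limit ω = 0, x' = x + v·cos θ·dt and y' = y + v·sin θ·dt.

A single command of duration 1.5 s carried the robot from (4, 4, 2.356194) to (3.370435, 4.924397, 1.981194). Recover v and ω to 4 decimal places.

v = 0.7500, ω = -0.2500

Δθ = 1.981194 − 2.356194 = -0.375000
ω = Δθ/dt = -0.375000/1.5 = -0.2500
R = −Δy/(cos θ' − cos θ) = -3.0000
v = R·ω = -3.0000·-0.2500 = 0.7500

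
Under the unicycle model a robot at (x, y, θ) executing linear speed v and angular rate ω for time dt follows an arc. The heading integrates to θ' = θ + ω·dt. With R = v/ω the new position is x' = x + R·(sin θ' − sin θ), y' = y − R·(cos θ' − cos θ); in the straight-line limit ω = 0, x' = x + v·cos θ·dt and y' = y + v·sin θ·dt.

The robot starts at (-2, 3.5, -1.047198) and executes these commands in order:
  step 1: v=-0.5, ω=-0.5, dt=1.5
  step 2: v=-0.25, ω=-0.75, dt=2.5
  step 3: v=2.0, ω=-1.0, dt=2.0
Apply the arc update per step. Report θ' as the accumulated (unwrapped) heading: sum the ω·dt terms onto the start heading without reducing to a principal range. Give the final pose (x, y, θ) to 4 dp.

step 1: θ'=-1.7972 (R=1.0000) → pose (-2.1085, 4.2245, -1.7972)
step 2: θ'=-3.6722 (R=0.3333) → pose (-1.6149, 4.4371, -3.6722)
step 3: θ'=-5.6722 (R=-2.0000) → pose (-1.7502, 7.8003, -5.6722)

(-1.7502, 7.8003, -5.6722)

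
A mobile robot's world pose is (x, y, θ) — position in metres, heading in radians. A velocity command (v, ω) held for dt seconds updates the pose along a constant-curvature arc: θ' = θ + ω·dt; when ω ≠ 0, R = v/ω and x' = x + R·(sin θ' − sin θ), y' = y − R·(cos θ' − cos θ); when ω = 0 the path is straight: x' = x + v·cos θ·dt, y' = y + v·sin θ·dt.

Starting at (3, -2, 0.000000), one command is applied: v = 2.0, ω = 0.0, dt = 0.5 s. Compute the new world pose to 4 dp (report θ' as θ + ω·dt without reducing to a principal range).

θ' = 0.0000 + 0.0·0.5 = 0.0000
ω = 0 → straight: x' = 3 + 2.0·cos(0.0000)·0.5 = 4.0000
y' = -2 + 2.0·sin(0.0000)·0.5 = -2.0000

(4.0000, -2.0000, 0.0000)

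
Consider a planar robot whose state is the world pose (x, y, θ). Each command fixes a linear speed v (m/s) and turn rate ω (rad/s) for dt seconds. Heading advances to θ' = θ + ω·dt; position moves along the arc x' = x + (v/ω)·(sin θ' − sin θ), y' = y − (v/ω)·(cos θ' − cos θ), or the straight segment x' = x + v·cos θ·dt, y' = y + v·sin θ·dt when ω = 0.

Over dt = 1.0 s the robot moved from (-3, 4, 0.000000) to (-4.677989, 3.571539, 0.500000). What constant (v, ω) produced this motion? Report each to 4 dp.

v = -1.7500, ω = 0.5000

Δθ = 0.500000 − 0.000000 = 0.500000
ω = Δθ/dt = 0.500000/1.0 = 0.5000
R = Δx/(sin θ' − sin θ) = -3.5000
v = R·ω = -3.5000·0.5000 = -1.7500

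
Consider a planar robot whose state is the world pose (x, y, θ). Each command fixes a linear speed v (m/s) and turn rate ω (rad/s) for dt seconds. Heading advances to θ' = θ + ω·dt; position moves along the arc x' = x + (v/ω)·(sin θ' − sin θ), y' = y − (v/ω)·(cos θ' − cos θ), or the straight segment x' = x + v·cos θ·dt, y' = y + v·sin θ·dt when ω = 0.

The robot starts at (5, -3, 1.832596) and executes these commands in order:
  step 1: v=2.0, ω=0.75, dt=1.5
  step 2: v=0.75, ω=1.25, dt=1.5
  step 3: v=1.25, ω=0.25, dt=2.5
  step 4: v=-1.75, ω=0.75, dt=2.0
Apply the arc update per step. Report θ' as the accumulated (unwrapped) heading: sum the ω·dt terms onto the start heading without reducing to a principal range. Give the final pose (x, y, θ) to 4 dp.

step 1: θ'=2.9576 (R=2.6667) → pose (2.9121, -1.0685, 2.9576)
step 2: θ'=4.8326 (R=0.6000) → pose (2.2066, -1.7304, 4.8326)
step 3: θ'=5.4576 (R=5.0000) → pose (3.4958, -4.5214, 5.4576)
step 4: θ'=6.9576 (R=-2.3333) → pose (0.3239, -4.2812, 6.9576)

(0.3239, -4.2812, 6.9576)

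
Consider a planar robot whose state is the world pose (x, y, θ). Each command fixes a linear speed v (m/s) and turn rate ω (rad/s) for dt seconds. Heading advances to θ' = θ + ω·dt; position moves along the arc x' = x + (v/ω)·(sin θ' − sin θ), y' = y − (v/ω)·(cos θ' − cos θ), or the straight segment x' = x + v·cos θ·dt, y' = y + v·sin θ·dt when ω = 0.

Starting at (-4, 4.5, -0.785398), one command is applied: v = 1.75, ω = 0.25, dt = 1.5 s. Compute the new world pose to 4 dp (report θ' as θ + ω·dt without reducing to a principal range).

θ' = -0.7854 + 0.25·1.5 = -0.4104
R = v/ω = 1.75/0.25 = 7.0000
x' = -4 + 7.0000·(sin -0.4104 − sin -0.7854) = -1.8431
y' = 4.5 − 7.0000·(cos -0.4104 − cos -0.7854) = 3.0310

(-1.8431, 3.0310, -0.4104)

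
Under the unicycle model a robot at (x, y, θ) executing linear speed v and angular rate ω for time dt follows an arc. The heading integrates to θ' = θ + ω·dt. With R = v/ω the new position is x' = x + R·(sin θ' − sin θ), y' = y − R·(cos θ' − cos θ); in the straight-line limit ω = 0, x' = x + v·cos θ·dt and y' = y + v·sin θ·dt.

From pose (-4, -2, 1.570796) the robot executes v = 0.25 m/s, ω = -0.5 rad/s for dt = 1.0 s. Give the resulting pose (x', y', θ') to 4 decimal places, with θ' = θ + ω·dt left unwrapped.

(-3.9388, -1.7603, 1.0708)

θ' = 1.5708 + -0.5·1.0 = 1.0708
R = v/ω = 0.25/-0.5 = -0.5000
x' = -4 + -0.5000·(sin 1.0708 − sin 1.5708) = -3.9388
y' = -2 − -0.5000·(cos 1.0708 − cos 1.5708) = -1.7603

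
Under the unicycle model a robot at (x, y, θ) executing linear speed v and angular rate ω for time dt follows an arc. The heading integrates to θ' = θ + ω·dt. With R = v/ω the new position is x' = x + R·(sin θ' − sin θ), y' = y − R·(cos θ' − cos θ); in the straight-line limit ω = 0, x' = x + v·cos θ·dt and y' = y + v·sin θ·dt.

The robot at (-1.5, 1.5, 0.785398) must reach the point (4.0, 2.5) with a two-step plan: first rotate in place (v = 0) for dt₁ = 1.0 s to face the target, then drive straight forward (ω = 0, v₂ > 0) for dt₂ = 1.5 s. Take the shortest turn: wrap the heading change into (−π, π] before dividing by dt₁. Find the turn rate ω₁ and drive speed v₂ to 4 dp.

heading to target = atan2(2.5−1.5, 4−-1.5) = 0.1799
Δθ = wrap(0.1799 − 0.7854) = -0.6055; ω₁ = Δθ/dt₁ = -0.6055
distance = √((4−-1.5)² + (2.5−1.5)²) = 5.5902; v₂ = distance/dt₂ = 3.7268

ω₁ = -0.6055, v₂ = 3.7268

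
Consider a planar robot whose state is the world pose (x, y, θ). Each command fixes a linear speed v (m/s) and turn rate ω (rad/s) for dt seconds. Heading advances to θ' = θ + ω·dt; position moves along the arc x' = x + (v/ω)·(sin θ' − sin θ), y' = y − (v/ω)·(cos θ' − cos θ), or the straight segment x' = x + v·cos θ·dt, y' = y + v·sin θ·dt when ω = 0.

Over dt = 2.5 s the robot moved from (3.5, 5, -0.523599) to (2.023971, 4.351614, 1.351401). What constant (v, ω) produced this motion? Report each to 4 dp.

Δθ = 1.351401 − -0.523599 = 1.875000
ω = Δθ/dt = 1.875000/2.5 = 0.7500
R = Δx/(sin θ' − sin θ) = -1.0000
v = R·ω = -1.0000·0.7500 = -0.7500

v = -0.7500, ω = 0.7500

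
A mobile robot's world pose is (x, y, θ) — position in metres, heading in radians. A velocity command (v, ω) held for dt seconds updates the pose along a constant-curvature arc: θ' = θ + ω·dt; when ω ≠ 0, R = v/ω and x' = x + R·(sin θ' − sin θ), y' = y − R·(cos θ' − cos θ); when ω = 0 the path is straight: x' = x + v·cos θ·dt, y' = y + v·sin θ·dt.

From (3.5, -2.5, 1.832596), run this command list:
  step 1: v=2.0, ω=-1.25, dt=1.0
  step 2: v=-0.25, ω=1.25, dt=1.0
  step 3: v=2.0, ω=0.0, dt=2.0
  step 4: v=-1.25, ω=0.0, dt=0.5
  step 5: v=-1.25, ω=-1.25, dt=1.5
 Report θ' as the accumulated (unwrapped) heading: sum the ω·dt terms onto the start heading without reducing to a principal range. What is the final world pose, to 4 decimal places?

(2.2002, 1.0335, -0.0424)

step 1: θ'=0.5826 (R=-1.6000) → pose (4.1652, -0.7498, 0.5826)
step 2: θ'=1.8326 (R=-0.2000) → pose (4.0820, -0.9686, 1.8326)
step 3: θ'=1.8326 (straight) → pose (3.0467, 2.8951, 1.8326)
step 4: θ'=1.8326 (straight) → pose (3.2085, 2.2914, 1.8326)
step 5: θ'=-0.0424 (R=1.0000) → pose (2.2002, 1.0335, -0.0424)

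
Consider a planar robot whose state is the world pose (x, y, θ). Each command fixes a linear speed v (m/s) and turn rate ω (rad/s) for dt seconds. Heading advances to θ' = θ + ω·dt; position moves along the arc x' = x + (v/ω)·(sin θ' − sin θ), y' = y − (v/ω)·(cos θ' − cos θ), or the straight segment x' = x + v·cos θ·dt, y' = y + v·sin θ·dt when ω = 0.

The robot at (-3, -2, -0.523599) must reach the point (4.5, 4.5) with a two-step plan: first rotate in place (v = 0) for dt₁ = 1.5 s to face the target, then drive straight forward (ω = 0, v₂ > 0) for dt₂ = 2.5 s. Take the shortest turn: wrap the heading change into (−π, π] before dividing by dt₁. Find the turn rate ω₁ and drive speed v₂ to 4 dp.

ω₁ = 0.8251, v₂ = 3.9699

heading to target = atan2(4.5−-2, 4.5−-3) = 0.7141
Δθ = wrap(0.7141 − -0.5236) = 1.2377; ω₁ = Δθ/dt₁ = 0.8251
distance = √((4.5−-3)² + (4.5−-2)²) = 9.9247; v₂ = distance/dt₂ = 3.9699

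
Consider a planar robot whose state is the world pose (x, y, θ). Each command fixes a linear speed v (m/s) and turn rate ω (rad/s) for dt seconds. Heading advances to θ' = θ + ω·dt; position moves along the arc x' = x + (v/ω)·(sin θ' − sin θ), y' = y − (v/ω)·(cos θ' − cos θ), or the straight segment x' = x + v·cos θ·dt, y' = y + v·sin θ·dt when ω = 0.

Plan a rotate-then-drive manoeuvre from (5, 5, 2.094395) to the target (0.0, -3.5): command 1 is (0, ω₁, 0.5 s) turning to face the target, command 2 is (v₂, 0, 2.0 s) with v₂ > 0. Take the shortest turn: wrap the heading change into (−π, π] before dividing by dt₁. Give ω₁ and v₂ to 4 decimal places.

heading to target = atan2(-3.5−5, 0−5) = -2.1025
Δθ = wrap(-2.1025 − 2.0944) = 2.0863; ω₁ = Δθ/dt₁ = 4.1725
distance = √((0−5)² + (-3.5−5)²) = 9.8615; v₂ = distance/dt₂ = 4.9308

ω₁ = 4.1725, v₂ = 4.9308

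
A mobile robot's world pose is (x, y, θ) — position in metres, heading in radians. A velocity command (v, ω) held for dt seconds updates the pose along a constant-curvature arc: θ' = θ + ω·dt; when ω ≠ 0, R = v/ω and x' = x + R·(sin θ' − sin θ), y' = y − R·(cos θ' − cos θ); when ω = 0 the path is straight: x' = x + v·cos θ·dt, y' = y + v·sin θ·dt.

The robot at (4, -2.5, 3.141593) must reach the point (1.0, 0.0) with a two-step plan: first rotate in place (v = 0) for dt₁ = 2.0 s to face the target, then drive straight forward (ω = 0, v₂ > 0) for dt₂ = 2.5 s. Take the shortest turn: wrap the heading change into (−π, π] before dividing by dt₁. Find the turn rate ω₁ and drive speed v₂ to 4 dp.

heading to target = atan2(0−-2.5, 1−4) = 2.4469
Δθ = wrap(2.4469 − 3.1416) = -0.6947; ω₁ = Δθ/dt₁ = -0.3474
distance = √((1−4)² + (0−-2.5)²) = 3.9051; v₂ = distance/dt₂ = 1.5620

ω₁ = -0.3474, v₂ = 1.5620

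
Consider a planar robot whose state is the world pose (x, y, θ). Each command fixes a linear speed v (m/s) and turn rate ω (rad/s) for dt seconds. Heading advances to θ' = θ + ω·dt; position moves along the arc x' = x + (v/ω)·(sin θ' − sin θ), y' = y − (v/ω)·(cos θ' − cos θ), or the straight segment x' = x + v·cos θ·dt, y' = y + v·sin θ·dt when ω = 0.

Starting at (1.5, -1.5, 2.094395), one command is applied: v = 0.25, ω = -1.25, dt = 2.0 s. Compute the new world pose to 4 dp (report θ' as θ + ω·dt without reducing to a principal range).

θ' = 2.0944 + -1.25·2.0 = -0.4056
R = v/ω = 0.25/-1.25 = -0.2000
x' = 1.5 + -0.2000·(sin -0.4056 − sin 2.0944) = 1.7521
y' = -1.5 − -0.2000·(cos -0.4056 − cos 2.0944) = -1.2162

(1.7521, -1.2162, -0.4056)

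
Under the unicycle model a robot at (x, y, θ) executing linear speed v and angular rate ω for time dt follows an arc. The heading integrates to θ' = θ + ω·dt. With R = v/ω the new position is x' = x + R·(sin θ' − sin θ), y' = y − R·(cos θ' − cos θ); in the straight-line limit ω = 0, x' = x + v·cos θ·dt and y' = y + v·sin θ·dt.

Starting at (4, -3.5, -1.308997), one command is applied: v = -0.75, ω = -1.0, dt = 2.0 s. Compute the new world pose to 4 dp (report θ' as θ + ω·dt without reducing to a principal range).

θ' = -1.3090 + -1.0·2.0 = -3.3090
R = v/ω = -0.75/-1.0 = 0.7500
x' = 4 + 0.7500·(sin -3.3090 − sin -1.3090) = 4.8494
y' = -3.5 − 0.7500·(cos -3.3090 − cos -1.3090) = -2.5664

(4.8494, -2.5664, -3.3090)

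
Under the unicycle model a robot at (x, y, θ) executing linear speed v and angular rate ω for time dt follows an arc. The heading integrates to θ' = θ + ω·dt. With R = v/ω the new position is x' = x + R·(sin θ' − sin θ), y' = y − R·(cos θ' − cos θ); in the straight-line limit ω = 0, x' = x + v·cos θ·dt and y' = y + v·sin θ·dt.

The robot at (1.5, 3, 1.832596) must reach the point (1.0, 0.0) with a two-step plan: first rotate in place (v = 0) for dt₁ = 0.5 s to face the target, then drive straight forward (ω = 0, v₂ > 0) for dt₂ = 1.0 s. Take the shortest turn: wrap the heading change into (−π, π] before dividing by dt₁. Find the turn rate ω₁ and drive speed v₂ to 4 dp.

ω₁ = 5.4293, v₂ = 3.0414

heading to target = atan2(0−3, 1−1.5) = -1.7359
Δθ = wrap(-1.7359 − 1.8326) = 2.7146; ω₁ = Δθ/dt₁ = 5.4293
distance = √((1−1.5)² + (0−3)²) = 3.0414; v₂ = distance/dt₂ = 3.0414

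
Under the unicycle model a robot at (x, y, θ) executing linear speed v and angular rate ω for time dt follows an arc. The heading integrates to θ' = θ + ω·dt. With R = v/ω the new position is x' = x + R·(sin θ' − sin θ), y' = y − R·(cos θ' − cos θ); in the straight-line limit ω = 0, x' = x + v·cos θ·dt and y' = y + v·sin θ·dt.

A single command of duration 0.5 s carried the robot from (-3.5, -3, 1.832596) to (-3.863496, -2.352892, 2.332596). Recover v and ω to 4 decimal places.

v = 1.5000, ω = 1.0000

Δθ = 2.332596 − 1.832596 = 0.500000
ω = Δθ/dt = 0.500000/0.5 = 1.0000
R = −Δy/(cos θ' − cos θ) = 1.5000
v = R·ω = 1.5000·1.0000 = 1.5000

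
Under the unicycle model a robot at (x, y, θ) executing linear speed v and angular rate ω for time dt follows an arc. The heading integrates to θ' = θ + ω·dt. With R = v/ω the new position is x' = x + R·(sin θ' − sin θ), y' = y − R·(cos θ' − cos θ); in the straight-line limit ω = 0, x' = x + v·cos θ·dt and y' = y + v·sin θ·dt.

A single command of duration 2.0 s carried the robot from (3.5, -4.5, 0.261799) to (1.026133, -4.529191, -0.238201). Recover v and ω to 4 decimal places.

Δθ = -0.238201 − 0.261799 = -0.500000
ω = Δθ/dt = -0.500000/2.0 = -0.2500
R = Δx/(sin θ' − sin θ) = 5.0000
v = R·ω = 5.0000·-0.2500 = -1.2500

v = -1.2500, ω = -0.2500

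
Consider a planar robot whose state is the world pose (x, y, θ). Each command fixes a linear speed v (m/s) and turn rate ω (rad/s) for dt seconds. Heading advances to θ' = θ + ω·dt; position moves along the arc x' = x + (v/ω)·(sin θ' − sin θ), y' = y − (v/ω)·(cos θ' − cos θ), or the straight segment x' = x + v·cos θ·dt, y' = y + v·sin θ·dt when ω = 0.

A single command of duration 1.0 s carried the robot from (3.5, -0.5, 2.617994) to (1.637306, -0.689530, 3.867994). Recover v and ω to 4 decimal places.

v = 2.0000, ω = 1.2500

Δθ = 3.867994 − 2.617994 = 1.250000
ω = Δθ/dt = 1.250000/1.0 = 1.2500
R = Δx/(sin θ' − sin θ) = 1.6000
v = R·ω = 1.6000·1.2500 = 2.0000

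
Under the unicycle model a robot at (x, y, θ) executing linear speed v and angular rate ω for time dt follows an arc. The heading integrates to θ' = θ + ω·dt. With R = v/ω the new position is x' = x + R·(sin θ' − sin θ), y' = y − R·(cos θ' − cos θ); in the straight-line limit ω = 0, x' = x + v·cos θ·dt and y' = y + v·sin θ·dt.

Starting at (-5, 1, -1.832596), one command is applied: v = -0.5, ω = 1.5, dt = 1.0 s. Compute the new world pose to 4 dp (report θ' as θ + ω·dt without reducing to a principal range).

θ' = -1.8326 + 1.5·1.0 = -0.3326
R = v/ω = -0.5/1.5 = -0.3333
x' = -5 + -0.3333·(sin -0.3326 − sin -1.8326) = -5.2131
y' = 1 − -0.3333·(cos -0.3326 − cos -1.8326) = 1.4013

(-5.2131, 1.4013, -0.3326)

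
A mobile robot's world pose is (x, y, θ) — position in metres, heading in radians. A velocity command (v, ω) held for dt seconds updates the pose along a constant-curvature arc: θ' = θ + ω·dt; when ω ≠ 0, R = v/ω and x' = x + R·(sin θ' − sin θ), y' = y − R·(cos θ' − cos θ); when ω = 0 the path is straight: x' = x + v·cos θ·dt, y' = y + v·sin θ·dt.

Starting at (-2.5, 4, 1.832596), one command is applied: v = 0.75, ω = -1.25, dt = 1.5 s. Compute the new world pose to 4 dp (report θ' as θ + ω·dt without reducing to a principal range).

(-1.8950, 4.7548, -0.0424)

θ' = 1.8326 + -1.25·1.5 = -0.0424
R = v/ω = 0.75/-1.25 = -0.6000
x' = -2.5 + -0.6000·(sin -0.0424 − sin 1.8326) = -1.8950
y' = 4 − -0.6000·(cos -0.0424 − cos 1.8326) = 4.7548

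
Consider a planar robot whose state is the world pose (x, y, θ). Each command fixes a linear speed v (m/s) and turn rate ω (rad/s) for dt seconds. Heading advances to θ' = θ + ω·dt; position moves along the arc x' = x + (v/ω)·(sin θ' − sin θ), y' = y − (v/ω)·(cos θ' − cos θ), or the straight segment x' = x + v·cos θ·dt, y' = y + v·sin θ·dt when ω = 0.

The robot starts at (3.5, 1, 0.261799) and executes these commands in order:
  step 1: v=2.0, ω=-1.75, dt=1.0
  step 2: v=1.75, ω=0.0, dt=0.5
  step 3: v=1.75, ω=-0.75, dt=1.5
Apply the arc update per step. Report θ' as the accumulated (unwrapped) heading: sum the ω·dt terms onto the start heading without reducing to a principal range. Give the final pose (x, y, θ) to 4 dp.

step 1: θ'=-1.4882 (R=-1.1429) → pose (4.9348, -0.0096, -1.4882)
step 2: θ'=-1.4882 (straight) → pose (5.0069, -0.8816, -1.4882)
step 3: θ'=-2.6132 (R=-2.3333) → pose (3.8579, -3.0893, -2.6132)

(3.8579, -3.0893, -2.6132)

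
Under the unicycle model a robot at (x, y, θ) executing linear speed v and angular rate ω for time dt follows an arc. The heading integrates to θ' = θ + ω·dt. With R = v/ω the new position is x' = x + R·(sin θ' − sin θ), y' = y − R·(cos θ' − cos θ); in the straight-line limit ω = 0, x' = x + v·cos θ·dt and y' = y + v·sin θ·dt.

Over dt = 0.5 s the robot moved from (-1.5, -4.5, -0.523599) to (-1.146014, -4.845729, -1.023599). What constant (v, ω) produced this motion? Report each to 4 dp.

Δθ = -1.023599 − -0.523599 = -0.500000
ω = Δθ/dt = -0.500000/0.5 = -1.0000
R = Δx/(sin θ' − sin θ) = -1.0000
v = R·ω = -1.0000·-1.0000 = 1.0000

v = 1.0000, ω = -1.0000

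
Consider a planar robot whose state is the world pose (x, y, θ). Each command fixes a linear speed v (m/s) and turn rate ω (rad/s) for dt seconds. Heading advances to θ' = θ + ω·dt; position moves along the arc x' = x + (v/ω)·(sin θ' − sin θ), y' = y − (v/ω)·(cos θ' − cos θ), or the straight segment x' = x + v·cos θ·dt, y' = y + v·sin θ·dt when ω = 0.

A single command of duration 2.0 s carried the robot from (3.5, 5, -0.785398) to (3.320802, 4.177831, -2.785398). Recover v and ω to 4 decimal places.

Δθ = -2.785398 − -0.785398 = -2.000000
ω = Δθ/dt = -2.000000/2.0 = -1.0000
R = −Δy/(cos θ' − cos θ) = -0.5000
v = R·ω = -0.5000·-1.0000 = 0.5000

v = 0.5000, ω = -1.0000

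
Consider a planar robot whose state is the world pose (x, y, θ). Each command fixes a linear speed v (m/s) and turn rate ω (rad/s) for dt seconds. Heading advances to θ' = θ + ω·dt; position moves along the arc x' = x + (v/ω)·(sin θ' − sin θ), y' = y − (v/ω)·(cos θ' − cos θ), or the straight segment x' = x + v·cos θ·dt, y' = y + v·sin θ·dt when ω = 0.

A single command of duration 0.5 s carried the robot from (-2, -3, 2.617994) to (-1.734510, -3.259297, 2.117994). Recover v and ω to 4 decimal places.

v = -0.7500, ω = -1.0000

Δθ = 2.117994 − 2.617994 = -0.500000
ω = Δθ/dt = -0.500000/0.5 = -1.0000
R = Δx/(sin θ' − sin θ) = 0.7500
v = R·ω = 0.7500·-1.0000 = -0.7500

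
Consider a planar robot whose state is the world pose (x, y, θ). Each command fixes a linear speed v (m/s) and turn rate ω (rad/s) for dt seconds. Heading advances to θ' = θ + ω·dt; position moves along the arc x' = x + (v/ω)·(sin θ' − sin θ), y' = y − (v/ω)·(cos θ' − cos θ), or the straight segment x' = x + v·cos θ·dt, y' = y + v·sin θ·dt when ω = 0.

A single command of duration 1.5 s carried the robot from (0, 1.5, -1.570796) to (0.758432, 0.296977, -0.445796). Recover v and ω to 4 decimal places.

v = 1.0000, ω = 0.7500

Δθ = -0.445796 − -1.570796 = 1.125000
ω = Δθ/dt = 1.125000/1.5 = 0.7500
R = −Δy/(cos θ' − cos θ) = 1.3333
v = R·ω = 1.3333·0.7500 = 1.0000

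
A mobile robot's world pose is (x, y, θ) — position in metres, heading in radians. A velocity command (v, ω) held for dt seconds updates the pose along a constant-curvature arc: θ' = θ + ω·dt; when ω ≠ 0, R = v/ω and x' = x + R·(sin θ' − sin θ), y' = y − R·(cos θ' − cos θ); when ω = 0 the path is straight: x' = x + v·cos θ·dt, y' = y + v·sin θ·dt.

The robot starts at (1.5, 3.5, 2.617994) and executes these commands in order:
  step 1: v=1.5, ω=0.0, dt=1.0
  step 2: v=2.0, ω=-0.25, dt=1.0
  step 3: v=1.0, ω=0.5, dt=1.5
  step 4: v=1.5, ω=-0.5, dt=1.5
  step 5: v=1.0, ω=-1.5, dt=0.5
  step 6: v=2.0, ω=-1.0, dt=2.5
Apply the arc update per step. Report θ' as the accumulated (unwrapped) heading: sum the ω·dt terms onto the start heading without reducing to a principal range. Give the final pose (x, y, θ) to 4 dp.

(-1.4227, 8.6876, -0.8820)

step 1: θ'=2.6180 (straight) → pose (0.2010, 4.2500, 2.6180)
step 2: θ'=2.3680 (R=-8.0000) → pose (-1.3888, 5.4550, 2.3680)
step 3: θ'=3.1180 (R=2.0000) → pose (-2.7390, 6.0236, 3.1180)
step 4: θ'=2.3680 (R=-3.0000) → pose (-4.7643, 6.8766, 2.3680)
step 5: θ'=1.6180 (R=-0.6667) → pose (-4.9645, 7.3221, 1.6180)
step 6: θ'=-0.8820 (R=-2.0000) → pose (-1.4227, 8.6876, -0.8820)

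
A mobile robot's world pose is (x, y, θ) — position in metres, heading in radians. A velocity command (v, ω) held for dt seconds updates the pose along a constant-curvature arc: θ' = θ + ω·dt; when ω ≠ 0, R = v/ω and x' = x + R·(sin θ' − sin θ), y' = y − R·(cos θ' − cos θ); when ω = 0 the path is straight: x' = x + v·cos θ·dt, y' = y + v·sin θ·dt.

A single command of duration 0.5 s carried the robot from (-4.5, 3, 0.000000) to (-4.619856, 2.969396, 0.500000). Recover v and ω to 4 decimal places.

Δθ = 0.500000 − 0.000000 = 0.500000
ω = Δθ/dt = 0.500000/0.5 = 1.0000
R = Δx/(sin θ' − sin θ) = -0.2500
v = R·ω = -0.2500·1.0000 = -0.2500

v = -0.2500, ω = 1.0000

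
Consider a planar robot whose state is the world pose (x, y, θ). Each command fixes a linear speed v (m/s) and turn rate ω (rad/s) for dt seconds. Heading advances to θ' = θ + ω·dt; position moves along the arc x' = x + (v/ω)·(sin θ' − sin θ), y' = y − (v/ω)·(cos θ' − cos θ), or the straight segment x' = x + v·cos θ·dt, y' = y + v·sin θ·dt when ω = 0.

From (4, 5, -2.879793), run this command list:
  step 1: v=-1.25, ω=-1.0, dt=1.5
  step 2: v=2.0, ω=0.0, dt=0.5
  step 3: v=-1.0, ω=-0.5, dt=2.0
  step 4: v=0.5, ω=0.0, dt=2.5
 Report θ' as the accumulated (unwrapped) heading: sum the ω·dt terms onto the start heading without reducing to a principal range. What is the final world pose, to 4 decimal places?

step 1: θ'=-4.3798 (R=1.2500) → pose (5.5050, 4.2007, -4.3798)
step 2: θ'=-4.3798 (straight) → pose (5.1785, 5.1459, -4.3798)
step 3: θ'=-5.3798 (R=2.0000) → pose (4.8590, 3.2550, -5.3798)
step 4: θ'=-5.3798 (straight) → pose (5.6327, 4.2368, -5.3798)

(5.6327, 4.2368, -5.3798)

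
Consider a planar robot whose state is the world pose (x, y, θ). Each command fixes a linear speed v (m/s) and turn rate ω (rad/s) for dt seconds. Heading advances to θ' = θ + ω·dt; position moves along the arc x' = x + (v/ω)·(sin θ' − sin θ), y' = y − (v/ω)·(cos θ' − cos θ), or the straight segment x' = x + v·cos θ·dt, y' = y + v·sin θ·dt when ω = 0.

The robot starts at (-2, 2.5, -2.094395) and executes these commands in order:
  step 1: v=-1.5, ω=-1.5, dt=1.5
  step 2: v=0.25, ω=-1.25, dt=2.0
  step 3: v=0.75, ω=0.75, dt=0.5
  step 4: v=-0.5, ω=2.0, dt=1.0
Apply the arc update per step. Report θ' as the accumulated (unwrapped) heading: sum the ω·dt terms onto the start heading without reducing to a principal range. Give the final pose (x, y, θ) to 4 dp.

(0.1503, 2.1591, -4.4694)

step 1: θ'=-4.3444 (R=1.0000) → pose (-0.2009, 2.3597, -4.3444)
step 2: θ'=-6.8444 (R=-0.2000) → pose (0.0921, 2.6010, -6.8444)
step 3: θ'=-6.4694 (R=1.0000) → pose (0.4392, 2.4649, -6.4694)
step 4: θ'=-4.4694 (R=-0.2500) → pose (0.1503, 2.1591, -4.4694)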